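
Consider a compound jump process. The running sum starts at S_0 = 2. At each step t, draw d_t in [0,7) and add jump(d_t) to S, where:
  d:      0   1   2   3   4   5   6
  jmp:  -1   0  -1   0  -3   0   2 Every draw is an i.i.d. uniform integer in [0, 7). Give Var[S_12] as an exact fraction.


1152/49

Outcome values over d=0..6: [-1, 0, -1, 0, -3, 0, 2]
Σy = -3, Σy² = 15, M = 7
μ = -3/7 = -3/7,  σ² = 15/7 − (-3/7)² = 96/49
Independent increments: Var[S_12] = 12·σ² = 12·(96/49) = 1152/49


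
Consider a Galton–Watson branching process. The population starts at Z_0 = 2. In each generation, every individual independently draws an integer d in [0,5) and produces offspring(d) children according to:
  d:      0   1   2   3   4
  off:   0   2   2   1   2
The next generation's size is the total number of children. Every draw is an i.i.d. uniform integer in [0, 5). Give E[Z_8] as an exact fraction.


11529602/390625

Outcome values over d=0..4: [0, 2, 2, 1, 2]
Σy = 7, Σy² = 13, M = 5
μ = 7/5 = 7/5,  σ² = 13/5 − (7/5)² = 16/25
E[Z_0] = 2
E[Z_1] = 7/5·E[Z_0] = 14/5
E[Z_2] = 7/5·E[Z_1] = 98/25
E[Z_3] = 7/5·E[Z_2] = 686/125
E[Z_4] = 7/5·E[Z_3] = 4802/625
E[Z_5] = 7/5·E[Z_4] = 33614/3125
E[Z_6] = 7/5·E[Z_5] = 235298/15625
E[Z_7] = 7/5·E[Z_6] = 1647086/78125
E[Z_8] = 7/5·E[Z_7] = 11529602/390625


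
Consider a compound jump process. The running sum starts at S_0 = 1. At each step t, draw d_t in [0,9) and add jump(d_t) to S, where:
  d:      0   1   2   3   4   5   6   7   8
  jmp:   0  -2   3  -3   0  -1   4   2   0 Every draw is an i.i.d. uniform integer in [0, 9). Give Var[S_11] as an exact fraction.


Outcome values over d=0..8: [0, -2, 3, -3, 0, -1, 4, 2, 0]
Σy = 3, Σy² = 43, M = 9
μ = 3/9 = 1/3,  σ² = 43/9 − (1/3)² = 14/3
Independent increments: Var[S_11] = 11·σ² = 11·(14/3) = 154/3

154/3


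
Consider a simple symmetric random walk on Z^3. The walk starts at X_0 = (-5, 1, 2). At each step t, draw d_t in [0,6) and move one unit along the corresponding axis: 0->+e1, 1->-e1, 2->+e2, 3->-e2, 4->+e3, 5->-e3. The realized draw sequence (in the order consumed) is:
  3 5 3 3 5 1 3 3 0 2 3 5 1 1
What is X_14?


t=0: X=(-5, 1, 2), d=3 → -e2, X_1=(-5, 0, 2)
t=1: X=(-5, 0, 2), d=5 → -e3, X_2=(-5, 0, 1)
t=2: X=(-5, 0, 1), d=3 → -e2, X_3=(-5, -1, 1)
t=3: X=(-5, -1, 1), d=3 → -e2, X_4=(-5, -2, 1)
t=4: X=(-5, -2, 1), d=5 → -e3, X_5=(-5, -2, 0)
t=5: X=(-5, -2, 0), d=1 → -e1, X_6=(-6, -2, 0)
t=6: X=(-6, -2, 0), d=3 → -e2, X_7=(-6, -3, 0)
t=7: X=(-6, -3, 0), d=3 → -e2, X_8=(-6, -4, 0)
t=8: X=(-6, -4, 0), d=0 → +e1, X_9=(-5, -4, 0)
t=9: X=(-5, -4, 0), d=2 → +e2, X_10=(-5, -3, 0)
t=10: X=(-5, -3, 0), d=3 → -e2, X_11=(-5, -4, 0)
t=11: X=(-5, -4, 0), d=5 → -e3, X_12=(-5, -4, -1)
t=12: X=(-5, -4, -1), d=1 → -e1, X_13=(-6, -4, -1)
t=13: X=(-6, -4, -1), d=1 → -e1, X_14=(-7, -4, -1)

(-7, -4, -1)


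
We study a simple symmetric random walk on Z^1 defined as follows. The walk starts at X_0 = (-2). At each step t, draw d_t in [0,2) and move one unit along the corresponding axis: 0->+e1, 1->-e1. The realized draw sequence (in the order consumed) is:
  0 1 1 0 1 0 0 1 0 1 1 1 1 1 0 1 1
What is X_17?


t=0: X=(-2), d=0 → +e1, X_1=(-1)
t=1: X=(-1), d=1 → -e1, X_2=(-2)
t=2: X=(-2), d=1 → -e1, X_3=(-3)
t=3: X=(-3), d=0 → +e1, X_4=(-2)
t=4: X=(-2), d=1 → -e1, X_5=(-3)
t=5: X=(-3), d=0 → +e1, X_6=(-2)
t=6: X=(-2), d=0 → +e1, X_7=(-1)
t=7: X=(-1), d=1 → -e1, X_8=(-2)
t=8: X=(-2), d=0 → +e1, X_9=(-1)
t=9: X=(-1), d=1 → -e1, X_10=(-2)
t=10: X=(-2), d=1 → -e1, X_11=(-3)
t=11: X=(-3), d=1 → -e1, X_12=(-4)
t=12: X=(-4), d=1 → -e1, X_13=(-5)
t=13: X=(-5), d=1 → -e1, X_14=(-6)
t=14: X=(-6), d=0 → +e1, X_15=(-5)
t=15: X=(-5), d=1 → -e1, X_16=(-6)
t=16: X=(-6), d=1 → -e1, X_17=(-7)

(-7)


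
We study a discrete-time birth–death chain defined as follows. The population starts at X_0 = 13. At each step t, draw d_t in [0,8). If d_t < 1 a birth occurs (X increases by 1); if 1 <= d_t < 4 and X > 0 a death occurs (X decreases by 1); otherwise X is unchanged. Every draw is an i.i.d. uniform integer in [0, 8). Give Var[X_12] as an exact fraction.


X can drop by at most 1 per step and X_0 = 13 > T = 12, so X_t >= 13 − t >= 1 > 0 for every t <= 12: the floor at 0 (the 'and X > 0' condition) never binds. Hence X_12 = X_0 + Σ_{t<12} Y_t with i.i.d. increments Y_t = y(d_t) ∈ {+1, −1, 0}.
Outcome values over d=0..7: [1, -1, -1, -1, 0, 0, 0, 0]
Σy = -2, Σy² = 4, M = 8
μ = -2/8 = -1/4,  σ² = 4/8 − (-1/4)² = 7/16
Independent increments: Var[X_12] = 12·σ² = 12·(7/16) = 21/4

21/4


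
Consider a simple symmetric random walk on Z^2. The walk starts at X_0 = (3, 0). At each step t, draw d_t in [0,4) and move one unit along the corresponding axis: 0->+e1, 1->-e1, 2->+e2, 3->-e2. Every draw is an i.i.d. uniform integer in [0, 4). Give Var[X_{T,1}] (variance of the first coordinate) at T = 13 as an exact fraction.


Outcome values over d=0..3: [1, -1, 0, 0]
Σy = 0, Σy² = 2, M = 4
μ = 0/4 = 0,  σ² = 2/4 − (0)² = 1/2
Independent increments: Var[X_13] = 13·σ² = 13·(1/2) = 13/2

13/2


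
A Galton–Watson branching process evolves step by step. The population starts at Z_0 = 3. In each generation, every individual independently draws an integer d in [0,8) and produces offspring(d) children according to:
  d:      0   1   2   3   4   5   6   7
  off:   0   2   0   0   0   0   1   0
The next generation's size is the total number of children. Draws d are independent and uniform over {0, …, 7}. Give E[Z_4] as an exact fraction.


Outcome values over d=0..7: [0, 2, 0, 0, 0, 0, 1, 0]
Σy = 3, Σy² = 5, M = 8
μ = 3/8 = 3/8,  σ² = 5/8 − (3/8)² = 31/64
E[Z_0] = 3
E[Z_1] = 3/8·E[Z_0] = 9/8
E[Z_2] = 3/8·E[Z_1] = 27/64
E[Z_3] = 3/8·E[Z_2] = 81/512
E[Z_4] = 3/8·E[Z_3] = 243/4096

243/4096


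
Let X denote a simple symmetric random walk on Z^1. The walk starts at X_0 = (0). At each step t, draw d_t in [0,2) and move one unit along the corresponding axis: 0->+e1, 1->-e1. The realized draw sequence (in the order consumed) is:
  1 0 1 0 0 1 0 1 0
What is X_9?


(1)

t=0: X=(0), d=1 → -e1, X_1=(-1)
t=1: X=(-1), d=0 → +e1, X_2=(0)
t=2: X=(0), d=1 → -e1, X_3=(-1)
t=3: X=(-1), d=0 → +e1, X_4=(0)
t=4: X=(0), d=0 → +e1, X_5=(1)
t=5: X=(1), d=1 → -e1, X_6=(0)
t=6: X=(0), d=0 → +e1, X_7=(1)
t=7: X=(1), d=1 → -e1, X_8=(0)
t=8: X=(0), d=0 → +e1, X_9=(1)


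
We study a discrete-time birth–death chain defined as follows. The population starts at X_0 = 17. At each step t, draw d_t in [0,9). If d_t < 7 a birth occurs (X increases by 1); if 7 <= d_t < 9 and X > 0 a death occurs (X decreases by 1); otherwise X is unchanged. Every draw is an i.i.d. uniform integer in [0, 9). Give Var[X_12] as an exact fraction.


X can drop by at most 1 per step and X_0 = 17 > T = 12, so X_t >= 17 − t >= 5 > 0 for every t <= 12: the floor at 0 (the 'and X > 0' condition) never binds. Hence X_12 = X_0 + Σ_{t<12} Y_t with i.i.d. increments Y_t = y(d_t) ∈ {+1, −1, 0}.
Outcome values over d=0..8: [1, 1, 1, 1, 1, 1, 1, -1, -1]
Σy = 5, Σy² = 9, M = 9
μ = 5/9 = 5/9,  σ² = 9/9 − (5/9)² = 56/81
Independent increments: Var[X_12] = 12·σ² = 12·(56/81) = 224/27

224/27


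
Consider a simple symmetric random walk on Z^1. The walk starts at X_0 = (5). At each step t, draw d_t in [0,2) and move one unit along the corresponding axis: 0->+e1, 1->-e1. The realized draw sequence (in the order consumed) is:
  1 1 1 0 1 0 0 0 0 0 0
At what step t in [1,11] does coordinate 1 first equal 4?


1

t=0: X=(5), d=1 → -e1, X_1=(4)
t=1: X=(4), d=1 → -e1, X_2=(3)
t=2: X=(3), d=1 → -e1, X_3=(2)
t=3: X=(2), d=0 → +e1, X_4=(3)
t=4: X=(3), d=1 → -e1, X_5=(2)
t=5: X=(2), d=0 → +e1, X_6=(3)
t=6: X=(3), d=0 → +e1, X_7=(4)
t=7: X=(4), d=0 → +e1, X_8=(5)
t=8: X=(5), d=0 → +e1, X_9=(6)
t=9: X=(6), d=0 → +e1, X_10=(7)
t=10: X=(7), d=0 → +e1, X_11=(8)


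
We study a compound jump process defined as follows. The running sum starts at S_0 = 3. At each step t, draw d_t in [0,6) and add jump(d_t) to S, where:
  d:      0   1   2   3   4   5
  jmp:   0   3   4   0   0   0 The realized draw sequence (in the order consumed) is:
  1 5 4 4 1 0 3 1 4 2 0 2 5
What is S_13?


t=0: S=3, d=1, jump=3, S_1=6
t=1: S=6, d=5, jump=0, S_2=6
t=2: S=6, d=4, jump=0, S_3=6
t=3: S=6, d=4, jump=0, S_4=6
t=4: S=6, d=1, jump=3, S_5=9
t=5: S=9, d=0, jump=0, S_6=9
t=6: S=9, d=3, jump=0, S_7=9
t=7: S=9, d=1, jump=3, S_8=12
t=8: S=12, d=4, jump=0, S_9=12
t=9: S=12, d=2, jump=4, S_10=16
t=10: S=16, d=0, jump=0, S_11=16
t=11: S=16, d=2, jump=4, S_12=20
t=12: S=20, d=5, jump=0, S_13=20

20


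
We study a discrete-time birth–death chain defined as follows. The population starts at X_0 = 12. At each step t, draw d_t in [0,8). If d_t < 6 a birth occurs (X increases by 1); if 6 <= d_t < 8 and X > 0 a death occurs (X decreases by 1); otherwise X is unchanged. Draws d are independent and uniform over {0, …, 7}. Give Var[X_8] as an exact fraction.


6

X can drop by at most 1 per step and X_0 = 12 > T = 8, so X_t >= 12 − t >= 4 > 0 for every t <= 8: the floor at 0 (the 'and X > 0' condition) never binds. Hence X_8 = X_0 + Σ_{t<8} Y_t with i.i.d. increments Y_t = y(d_t) ∈ {+1, −1, 0}.
Outcome values over d=0..7: [1, 1, 1, 1, 1, 1, -1, -1]
Σy = 4, Σy² = 8, M = 8
μ = 4/8 = 1/2,  σ² = 8/8 − (1/2)² = 3/4
Independent increments: Var[X_8] = 8·σ² = 8·(3/4) = 6


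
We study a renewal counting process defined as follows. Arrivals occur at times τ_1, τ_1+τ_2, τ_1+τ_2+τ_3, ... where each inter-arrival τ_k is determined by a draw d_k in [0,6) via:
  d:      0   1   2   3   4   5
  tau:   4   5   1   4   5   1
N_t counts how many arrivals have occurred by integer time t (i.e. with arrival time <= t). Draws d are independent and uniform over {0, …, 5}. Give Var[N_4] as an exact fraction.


Inter-arrival values over d=0..5: [4, 5, 1, 4, 5, 1]
Each d has probability 1/6, so the pmf of τ is: f(1) = 1/3, f(4) = 1/3, f(5) = 1/3
Let p_n(j) = P(N_n = j), with p_0 = [1]. Condition on τ_1: p_n(0) = P(τ > n), and for j >= 1, p_n(j) = Σ_{k<=n} f(k)·p_{n−k}(j−1)
p_1 = [2/3, 1/3]  (j = 0..1)
p_2 = [2/3, 2/9, 1/9]  (j = 0..2)
p_3 = [2/3, 2/9, 2/27, 1/27]  (j = 0..3)
p_4 = [1/3, 5/9, 2/27, 2/81, 1/81]  (j = 0..4)
E[N_4] = Σ j·p_4(j) = 67/81;  E[N_4²] = Σ j²·p_4(j) = 103/81
Var[N_4] = 103/81 − (67/81)² = 3854/6561

3854/6561


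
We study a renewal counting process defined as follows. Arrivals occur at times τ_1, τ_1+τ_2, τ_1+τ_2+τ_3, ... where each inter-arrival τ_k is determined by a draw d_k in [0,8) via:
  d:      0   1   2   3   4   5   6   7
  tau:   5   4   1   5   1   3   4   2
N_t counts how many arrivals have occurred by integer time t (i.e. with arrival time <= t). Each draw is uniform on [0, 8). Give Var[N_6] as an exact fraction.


Inter-arrival values over d=0..7: [5, 4, 1, 5, 1, 3, 4, 2]
Each d has probability 1/8, so the pmf of τ is: f(1) = 1/4, f(2) = 1/8, f(3) = 1/8, f(4) = 1/4, f(5) = 1/4
Let p_n(j) = P(N_n = j), with p_0 = [1]. Condition on τ_1: p_n(0) = P(τ > n), and for j >= 1, p_n(j) = Σ_{k<=n} f(k)·p_{n−k}(j−1)
p_1 = [3/4, 1/4]  (j = 0..1)
p_2 = [5/8, 5/16, 1/16]  (j = 0..2)
p_3 = [1/2, 3/8, 7/64, 1/64]  (j = 0..3)
p_4 = [1/4, 35/64, 21/128, 9/256, 1/256]  (j = 0..4)
p_5 = [0, 41/64, 73/256, 1/16, 11/1024, 1/1024]  (j = 0..5)
p_6 = [0, 7/16, 213/512, 31/256, 45/2048, 13/4096, 1/4096]  (j = 0..6)
E[N_6] = Σ j·p_6(j) = 7119/4096;  E[N_6²] = Σ j²·p_6(j) = 14873/4096
Var[N_6] = 14873/4096 − (7119/4096)² = 10239647/16777216

10239647/16777216


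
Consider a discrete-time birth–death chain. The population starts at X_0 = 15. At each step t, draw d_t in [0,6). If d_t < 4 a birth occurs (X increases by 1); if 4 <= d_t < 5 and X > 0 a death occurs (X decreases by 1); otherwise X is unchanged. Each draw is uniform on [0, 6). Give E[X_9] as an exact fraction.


X can drop by at most 1 per step and X_0 = 15 > T = 9, so X_t >= 15 − t >= 6 > 0 for every t <= 9: the floor at 0 (the 'and X > 0' condition) never binds. Hence X_9 = X_0 + Σ_{t<9} Y_t with i.i.d. increments Y_t = y(d_t) ∈ {+1, −1, 0}.
Outcome values over d=0..5: [1, 1, 1, 1, -1, 0]
Σy = 3, Σy² = 5, M = 6
μ = 3/6 = 1/2,  σ² = 5/6 − (1/2)² = 7/12
E[X_9] = 15 + 9·(1/2) = 39/2

39/2


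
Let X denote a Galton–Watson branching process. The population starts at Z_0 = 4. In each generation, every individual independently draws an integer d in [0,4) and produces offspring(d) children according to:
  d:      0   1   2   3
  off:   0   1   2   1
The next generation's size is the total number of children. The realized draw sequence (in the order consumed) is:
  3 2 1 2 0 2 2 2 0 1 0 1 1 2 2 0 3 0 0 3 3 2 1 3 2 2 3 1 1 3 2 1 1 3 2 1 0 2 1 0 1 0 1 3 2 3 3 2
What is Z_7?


gen 0: Z_0=4, draws=[3, 2, 1, 2], offspring=[1, 2, 1, 2], Z_1=6
gen 1: Z_1=6, draws=[0, 2, 2, 2, 0, 1], offspring=[0, 2, 2, 2, 0, 1], Z_2=7
gen 2: Z_2=7, draws=[0, 1, 1, 2, 2, 0, 3], offspring=[0, 1, 1, 2, 2, 0, 1], Z_3=7
gen 3: Z_3=7, draws=[0, 0, 3, 3, 2, 1, 3], offspring=[0, 0, 1, 1, 2, 1, 1], Z_4=6
gen 4: Z_4=6, draws=[2, 2, 3, 1, 1, 3], offspring=[2, 2, 1, 1, 1, 1], Z_5=8
gen 5: Z_5=8, draws=[2, 1, 1, 3, 2, 1, 0, 2], offspring=[2, 1, 1, 1, 2, 1, 0, 2], Z_6=10
gen 6: Z_6=10, draws=[1, 0, 1, 0, 1, 3, 2, 3, 3, 2], offspring=[1, 0, 1, 0, 1, 1, 2, 1, 1, 2], Z_7=10

10


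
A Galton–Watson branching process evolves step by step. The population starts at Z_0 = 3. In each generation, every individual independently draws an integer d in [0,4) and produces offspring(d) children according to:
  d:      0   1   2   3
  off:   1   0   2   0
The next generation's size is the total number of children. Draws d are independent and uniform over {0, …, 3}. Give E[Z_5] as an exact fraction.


729/1024

Outcome values over d=0..3: [1, 0, 2, 0]
Σy = 3, Σy² = 5, M = 4
μ = 3/4 = 3/4,  σ² = 5/4 − (3/4)² = 11/16
E[Z_0] = 3
E[Z_1] = 3/4·E[Z_0] = 9/4
E[Z_2] = 3/4·E[Z_1] = 27/16
E[Z_3] = 3/4·E[Z_2] = 81/64
E[Z_4] = 3/4·E[Z_3] = 243/256
E[Z_5] = 3/4·E[Z_4] = 729/1024


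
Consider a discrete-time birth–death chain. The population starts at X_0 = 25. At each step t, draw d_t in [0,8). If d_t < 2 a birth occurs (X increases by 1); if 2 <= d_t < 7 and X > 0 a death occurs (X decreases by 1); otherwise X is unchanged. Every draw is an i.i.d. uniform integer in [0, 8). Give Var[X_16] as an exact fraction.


47/4

X can drop by at most 1 per step and X_0 = 25 > T = 16, so X_t >= 25 − t >= 9 > 0 for every t <= 16: the floor at 0 (the 'and X > 0' condition) never binds. Hence X_16 = X_0 + Σ_{t<16} Y_t with i.i.d. increments Y_t = y(d_t) ∈ {+1, −1, 0}.
Outcome values over d=0..7: [1, 1, -1, -1, -1, -1, -1, 0]
Σy = -3, Σy² = 7, M = 8
μ = -3/8 = -3/8,  σ² = 7/8 − (-3/8)² = 47/64
Independent increments: Var[X_16] = 16·σ² = 16·(47/64) = 47/4


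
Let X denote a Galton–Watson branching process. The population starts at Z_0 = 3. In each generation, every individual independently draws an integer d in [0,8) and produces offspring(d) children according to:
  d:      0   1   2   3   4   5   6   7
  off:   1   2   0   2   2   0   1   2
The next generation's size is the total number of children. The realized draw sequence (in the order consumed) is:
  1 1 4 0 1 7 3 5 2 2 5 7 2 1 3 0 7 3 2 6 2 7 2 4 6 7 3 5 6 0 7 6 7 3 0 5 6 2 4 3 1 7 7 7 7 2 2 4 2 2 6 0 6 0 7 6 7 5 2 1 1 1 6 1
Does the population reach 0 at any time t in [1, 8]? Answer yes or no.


no

gen 0: Z_0=3, draws=[1, 1, 4], offspring=[2, 2, 2], Z_1=6
gen 1: Z_1=6, draws=[0, 1, 7, 3, 5, 2], offspring=[1, 2, 2, 2, 0, 0], Z_2=7
gen 2: Z_2=7, draws=[2, 5, 7, 2, 1, 3, 0], offspring=[0, 0, 2, 0, 2, 2, 1], Z_3=7
gen 3: Z_3=7, draws=[7, 3, 2, 6, 2, 7, 2], offspring=[2, 2, 0, 1, 0, 2, 0], Z_4=7
gen 4: Z_4=7, draws=[4, 6, 7, 3, 5, 6, 0], offspring=[2, 1, 2, 2, 0, 1, 1], Z_5=9
gen 5: Z_5=9, draws=[7, 6, 7, 3, 0, 5, 6, 2, 4], offspring=[2, 1, 2, 2, 1, 0, 1, 0, 2], Z_6=11
gen 6: Z_6=11, draws=[3, 1, 7, 7, 7, 7, 2, 2, 4, 2, 2], offspring=[2, 2, 2, 2, 2, 2, 0, 0, 2, 0, 0], Z_7=14
gen 7: Z_7=14, draws=[6, 0, 6, 0, 7, 6, 7, 5, 2, 1, 1, 1, 6, 1], offspring=[1, 1, 1, 1, 2, 1, 2, 0, 0, 2, 2, 2, 1, 2], Z_8=18


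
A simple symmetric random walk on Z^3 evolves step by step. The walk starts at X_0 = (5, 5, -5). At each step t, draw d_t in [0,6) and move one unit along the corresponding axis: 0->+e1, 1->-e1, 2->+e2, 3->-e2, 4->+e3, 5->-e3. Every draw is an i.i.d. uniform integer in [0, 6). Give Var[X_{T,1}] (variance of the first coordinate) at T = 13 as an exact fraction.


Outcome values over d=0..5: [1, -1, 0, 0, 0, 0]
Σy = 0, Σy² = 2, M = 6
μ = 0/6 = 0,  σ² = 2/6 − (0)² = 1/3
Independent increments: Var[X_13] = 13·σ² = 13·(1/3) = 13/3

13/3


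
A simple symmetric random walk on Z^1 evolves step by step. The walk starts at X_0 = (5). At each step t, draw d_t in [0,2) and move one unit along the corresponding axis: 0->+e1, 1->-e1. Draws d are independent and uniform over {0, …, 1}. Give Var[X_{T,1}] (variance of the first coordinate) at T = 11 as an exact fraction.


Outcome values over d=0..1: [1, -1]
Σy = 0, Σy² = 2, M = 2
μ = 0/2 = 0,  σ² = 2/2 − (0)² = 1
Independent increments: Var[X_11] = 11·σ² = 11·(1) = 11

11


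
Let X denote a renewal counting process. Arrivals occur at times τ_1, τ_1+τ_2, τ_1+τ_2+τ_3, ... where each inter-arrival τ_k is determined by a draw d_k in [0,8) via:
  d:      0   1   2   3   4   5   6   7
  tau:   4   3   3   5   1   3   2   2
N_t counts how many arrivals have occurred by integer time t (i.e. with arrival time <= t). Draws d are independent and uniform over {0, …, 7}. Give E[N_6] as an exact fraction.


Inter-arrival values over d=0..7: [4, 3, 3, 5, 1, 3, 2, 2]
Each d has probability 1/8, so the pmf of τ is: f(1) = 1/8, f(2) = 1/4, f(3) = 3/8, f(4) = 1/8, f(5) = 1/8
Renewal equation for m(n) = E[N_n]: condition on τ_1 = k (if k <= n, one arrival plus a fresh copy on the remaining n−k steps): m(n) = F(n) + Σ_{k<=n} f(k)·m(n−k), where F(n) = P(τ <= n) and m(0) = 0
m(1) = F(1) = 1/8
m(2) = F(2) + f(1)·m(1) = 3/8 + 1/8·1/8 = 25/64
m(3) = F(3) + f(1)·m(2) + f(2)·m(1) = 3/4 + 1/8·25/64 + 1/4·1/8 = 425/512
m(4) = F(4) + f(1)·m(3) + f(2)·m(2) + f(3)·m(1) = 7/8 + 1/8·425/512 + 1/4·25/64 + 3/8·1/8 = 4601/4096
m(5) = F(5) + f(1)·m(4) + f(2)·m(3) + f(3)·m(2) + f(4)·m(1) = 1 + 1/8·4601/4096 + 1/4·425/512 + 3/8·25/64 + 1/8·1/8 = 49481/32768
m(6) = F(6) + f(1)·m(5) + f(2)·m(4) + f(3)·m(3) + f(4)·m(2) + f(5)·m(1) = 1 + 1/8·49481/32768 + 1/4·4601/4096 + 3/8·425/512 + 1/8·25/64 + 1/8·1/8 = 483737/262144
E[N_6] = m(6) = 483737/262144

483737/262144


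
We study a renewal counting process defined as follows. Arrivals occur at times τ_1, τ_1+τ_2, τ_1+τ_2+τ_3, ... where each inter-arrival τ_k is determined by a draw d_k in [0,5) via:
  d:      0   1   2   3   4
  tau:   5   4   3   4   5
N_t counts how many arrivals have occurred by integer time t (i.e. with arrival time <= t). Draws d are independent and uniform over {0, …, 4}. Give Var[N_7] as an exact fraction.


Inter-arrival values over d=0..4: [5, 4, 3, 4, 5]
Each d has probability 1/5, so the pmf of τ is: f(3) = 1/5, f(4) = 2/5, f(5) = 2/5
Let p_n(j) = P(N_n = j), with p_0 = [1]. Condition on τ_1: p_n(0) = P(τ > n), and for j >= 1, p_n(j) = Σ_{k<=n} f(k)·p_{n−k}(j−1)
p_1 = [1]  (j = 0)
p_2 = [1]  (j = 0)
p_3 = [4/5, 1/5]  (j = 0..1)
p_4 = [2/5, 3/5]  (j = 0..1)
p_5 = [0, 1]  (j = 0..1)
p_6 = [0, 24/25, 1/25]  (j = 0..2)
p_7 = [0, 4/5, 1/5]  (j = 0..2)
E[N_7] = Σ j·p_7(j) = 6/5;  E[N_7²] = Σ j²·p_7(j) = 8/5
Var[N_7] = 8/5 − (6/5)² = 4/25

4/25


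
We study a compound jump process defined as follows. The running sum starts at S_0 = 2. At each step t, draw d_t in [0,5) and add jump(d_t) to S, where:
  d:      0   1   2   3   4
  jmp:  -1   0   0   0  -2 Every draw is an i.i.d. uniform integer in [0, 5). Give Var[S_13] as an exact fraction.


208/25

Outcome values over d=0..4: [-1, 0, 0, 0, -2]
Σy = -3, Σy² = 5, M = 5
μ = -3/5 = -3/5,  σ² = 5/5 − (-3/5)² = 16/25
Independent increments: Var[S_13] = 13·σ² = 13·(16/25) = 208/25


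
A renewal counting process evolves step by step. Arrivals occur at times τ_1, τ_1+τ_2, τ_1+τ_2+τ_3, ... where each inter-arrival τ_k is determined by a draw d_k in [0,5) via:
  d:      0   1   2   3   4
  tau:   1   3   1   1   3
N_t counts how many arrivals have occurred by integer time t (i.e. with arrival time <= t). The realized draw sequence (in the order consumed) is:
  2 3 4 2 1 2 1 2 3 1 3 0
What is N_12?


6

draw d_1=2: τ_1=1, arrival time A_1=1
draw d_2=3: τ_2=1, arrival time A_2=2
draw d_3=4: τ_3=3, arrival time A_3=5
draw d_4=2: τ_4=1, arrival time A_4=6
draw d_5=1: τ_5=3, arrival time A_5=9
draw d_6=2: τ_6=1, arrival time A_6=10
draw d_7=1: τ_7=3, arrival time A_7=13
draw d_8=2: τ_8=1, arrival time A_8=14
draw d_9=3: τ_9=1, arrival time A_9=15
draw d_10=1: τ_10=3, arrival time A_10=18
draw d_11=3: τ_11=1, arrival time A_11=19
draw d_12=0: τ_12=1, arrival time A_12=20
N_t over t=0..12: 0:0 1:1 2:2 3:2 4:2 5:3 6:4 7:4 8:4 9:5 10:6 11:6 12:6


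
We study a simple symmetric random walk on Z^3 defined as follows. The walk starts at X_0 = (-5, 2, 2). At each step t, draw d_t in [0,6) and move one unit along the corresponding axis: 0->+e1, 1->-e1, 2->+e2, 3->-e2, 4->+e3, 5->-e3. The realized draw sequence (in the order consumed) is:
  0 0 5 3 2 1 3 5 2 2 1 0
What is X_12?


(-4, 3, 0)

t=0: X=(-5, 2, 2), d=0 → +e1, X_1=(-4, 2, 2)
t=1: X=(-4, 2, 2), d=0 → +e1, X_2=(-3, 2, 2)
t=2: X=(-3, 2, 2), d=5 → -e3, X_3=(-3, 2, 1)
t=3: X=(-3, 2, 1), d=3 → -e2, X_4=(-3, 1, 1)
t=4: X=(-3, 1, 1), d=2 → +e2, X_5=(-3, 2, 1)
t=5: X=(-3, 2, 1), d=1 → -e1, X_6=(-4, 2, 1)
t=6: X=(-4, 2, 1), d=3 → -e2, X_7=(-4, 1, 1)
t=7: X=(-4, 1, 1), d=5 → -e3, X_8=(-4, 1, 0)
t=8: X=(-4, 1, 0), d=2 → +e2, X_9=(-4, 2, 0)
t=9: X=(-4, 2, 0), d=2 → +e2, X_10=(-4, 3, 0)
t=10: X=(-4, 3, 0), d=1 → -e1, X_11=(-5, 3, 0)
t=11: X=(-5, 3, 0), d=0 → +e1, X_12=(-4, 3, 0)


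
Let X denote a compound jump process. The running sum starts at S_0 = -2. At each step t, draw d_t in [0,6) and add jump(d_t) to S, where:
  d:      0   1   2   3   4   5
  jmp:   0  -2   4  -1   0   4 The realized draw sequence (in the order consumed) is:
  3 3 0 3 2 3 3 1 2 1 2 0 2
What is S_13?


5

t=0: S=-2, d=3, jump=-1, S_1=-3
t=1: S=-3, d=3, jump=-1, S_2=-4
t=2: S=-4, d=0, jump=0, S_3=-4
t=3: S=-4, d=3, jump=-1, S_4=-5
t=4: S=-5, d=2, jump=4, S_5=-1
t=5: S=-1, d=3, jump=-1, S_6=-2
t=6: S=-2, d=3, jump=-1, S_7=-3
t=7: S=-3, d=1, jump=-2, S_8=-5
t=8: S=-5, d=2, jump=4, S_9=-1
t=9: S=-1, d=1, jump=-2, S_10=-3
t=10: S=-3, d=2, jump=4, S_11=1
t=11: S=1, d=0, jump=0, S_12=1
t=12: S=1, d=2, jump=4, S_13=5


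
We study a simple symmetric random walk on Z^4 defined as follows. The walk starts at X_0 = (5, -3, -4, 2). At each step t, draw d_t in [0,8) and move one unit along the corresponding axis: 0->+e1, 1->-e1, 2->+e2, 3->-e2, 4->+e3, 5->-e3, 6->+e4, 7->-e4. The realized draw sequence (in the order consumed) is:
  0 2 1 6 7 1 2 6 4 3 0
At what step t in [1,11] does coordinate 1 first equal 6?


t=0: X=(5, -3, -4, 2), d=0 → +e1, X_1=(6, -3, -4, 2)
t=1: X=(6, -3, -4, 2), d=2 → +e2, X_2=(6, -2, -4, 2)
t=2: X=(6, -2, -4, 2), d=1 → -e1, X_3=(5, -2, -4, 2)
t=3: X=(5, -2, -4, 2), d=6 → +e4, X_4=(5, -2, -4, 3)
t=4: X=(5, -2, -4, 3), d=7 → -e4, X_5=(5, -2, -4, 2)
t=5: X=(5, -2, -4, 2), d=1 → -e1, X_6=(4, -2, -4, 2)
t=6: X=(4, -2, -4, 2), d=2 → +e2, X_7=(4, -1, -4, 2)
t=7: X=(4, -1, -4, 2), d=6 → +e4, X_8=(4, -1, -4, 3)
t=8: X=(4, -1, -4, 3), d=4 → +e3, X_9=(4, -1, -3, 3)
t=9: X=(4, -1, -3, 3), d=3 → -e2, X_10=(4, -2, -3, 3)
t=10: X=(4, -2, -3, 3), d=0 → +e1, X_11=(5, -2, -3, 3)

1


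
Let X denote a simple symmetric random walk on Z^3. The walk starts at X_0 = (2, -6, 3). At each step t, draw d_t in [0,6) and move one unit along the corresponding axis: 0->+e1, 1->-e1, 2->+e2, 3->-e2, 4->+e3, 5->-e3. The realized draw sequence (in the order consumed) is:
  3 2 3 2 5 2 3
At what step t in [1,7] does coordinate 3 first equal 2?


5

t=0: X=(2, -6, 3), d=3 → -e2, X_1=(2, -7, 3)
t=1: X=(2, -7, 3), d=2 → +e2, X_2=(2, -6, 3)
t=2: X=(2, -6, 3), d=3 → -e2, X_3=(2, -7, 3)
t=3: X=(2, -7, 3), d=2 → +e2, X_4=(2, -6, 3)
t=4: X=(2, -6, 3), d=5 → -e3, X_5=(2, -6, 2)
t=5: X=(2, -6, 2), d=2 → +e2, X_6=(2, -5, 2)
t=6: X=(2, -5, 2), d=3 → -e2, X_7=(2, -6, 2)


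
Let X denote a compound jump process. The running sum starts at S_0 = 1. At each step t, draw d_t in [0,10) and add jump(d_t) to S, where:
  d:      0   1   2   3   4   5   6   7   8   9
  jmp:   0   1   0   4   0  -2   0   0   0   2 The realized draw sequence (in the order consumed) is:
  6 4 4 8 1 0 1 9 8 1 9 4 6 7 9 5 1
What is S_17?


t=0: S=1, d=6, jump=0, S_1=1
t=1: S=1, d=4, jump=0, S_2=1
t=2: S=1, d=4, jump=0, S_3=1
t=3: S=1, d=8, jump=0, S_4=1
t=4: S=1, d=1, jump=1, S_5=2
t=5: S=2, d=0, jump=0, S_6=2
t=6: S=2, d=1, jump=1, S_7=3
t=7: S=3, d=9, jump=2, S_8=5
t=8: S=5, d=8, jump=0, S_9=5
t=9: S=5, d=1, jump=1, S_10=6
t=10: S=6, d=9, jump=2, S_11=8
t=11: S=8, d=4, jump=0, S_12=8
t=12: S=8, d=6, jump=0, S_13=8
t=13: S=8, d=7, jump=0, S_14=8
t=14: S=8, d=9, jump=2, S_15=10
t=15: S=10, d=5, jump=-2, S_16=8
t=16: S=8, d=1, jump=1, S_17=9

9


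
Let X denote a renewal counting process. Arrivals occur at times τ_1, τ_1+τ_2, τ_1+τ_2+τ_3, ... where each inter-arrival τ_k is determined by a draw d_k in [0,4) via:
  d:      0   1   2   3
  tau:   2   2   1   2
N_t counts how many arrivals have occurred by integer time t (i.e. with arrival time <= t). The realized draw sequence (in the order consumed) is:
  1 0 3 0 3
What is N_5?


draw d_1=1: τ_1=2, arrival time A_1=2
draw d_2=0: τ_2=2, arrival time A_2=4
draw d_3=3: τ_3=2, arrival time A_3=6
draw d_4=0: τ_4=2, arrival time A_4=8
draw d_5=3: τ_5=2, arrival time A_5=10
N_t over t=0..5: 0:0 1:0 2:1 3:1 4:2 5:2

2


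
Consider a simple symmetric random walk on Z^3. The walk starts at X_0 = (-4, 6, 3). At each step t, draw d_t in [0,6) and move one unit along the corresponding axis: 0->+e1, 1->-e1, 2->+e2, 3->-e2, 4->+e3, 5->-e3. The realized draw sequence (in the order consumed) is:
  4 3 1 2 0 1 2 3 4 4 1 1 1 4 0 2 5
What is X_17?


(-7, 7, 6)

t=0: X=(-4, 6, 3), d=4 → +e3, X_1=(-4, 6, 4)
t=1: X=(-4, 6, 4), d=3 → -e2, X_2=(-4, 5, 4)
t=2: X=(-4, 5, 4), d=1 → -e1, X_3=(-5, 5, 4)
t=3: X=(-5, 5, 4), d=2 → +e2, X_4=(-5, 6, 4)
t=4: X=(-5, 6, 4), d=0 → +e1, X_5=(-4, 6, 4)
t=5: X=(-4, 6, 4), d=1 → -e1, X_6=(-5, 6, 4)
t=6: X=(-5, 6, 4), d=2 → +e2, X_7=(-5, 7, 4)
t=7: X=(-5, 7, 4), d=3 → -e2, X_8=(-5, 6, 4)
t=8: X=(-5, 6, 4), d=4 → +e3, X_9=(-5, 6, 5)
t=9: X=(-5, 6, 5), d=4 → +e3, X_10=(-5, 6, 6)
t=10: X=(-5, 6, 6), d=1 → -e1, X_11=(-6, 6, 6)
t=11: X=(-6, 6, 6), d=1 → -e1, X_12=(-7, 6, 6)
t=12: X=(-7, 6, 6), d=1 → -e1, X_13=(-8, 6, 6)
t=13: X=(-8, 6, 6), d=4 → +e3, X_14=(-8, 6, 7)
t=14: X=(-8, 6, 7), d=0 → +e1, X_15=(-7, 6, 7)
t=15: X=(-7, 6, 7), d=2 → +e2, X_16=(-7, 7, 7)
t=16: X=(-7, 7, 7), d=5 → -e3, X_17=(-7, 7, 6)


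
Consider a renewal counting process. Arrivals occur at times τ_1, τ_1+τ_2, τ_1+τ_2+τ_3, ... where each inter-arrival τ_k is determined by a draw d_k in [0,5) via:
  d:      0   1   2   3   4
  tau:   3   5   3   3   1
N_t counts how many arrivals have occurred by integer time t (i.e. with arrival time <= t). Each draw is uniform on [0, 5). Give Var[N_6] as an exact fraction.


Inter-arrival values over d=0..4: [3, 5, 3, 3, 1]
Each d has probability 1/5, so the pmf of τ is: f(1) = 1/5, f(3) = 3/5, f(5) = 1/5
Let p_n(j) = P(N_n = j), with p_0 = [1]. Condition on τ_1: p_n(0) = P(τ > n), and for j >= 1, p_n(j) = Σ_{k<=n} f(k)·p_{n−k}(j−1)
p_1 = [4/5, 1/5]  (j = 0..1)
p_2 = [4/5, 4/25, 1/25]  (j = 0..2)
p_3 = [1/5, 19/25, 4/125, 1/125]  (j = 0..3)
p_4 = [1/5, 13/25, 34/125, 4/625, 1/625]  (j = 0..4)
p_5 = [0, 18/25, 1/5, 49/625, 4/3125, 1/3125]  (j = 0..5)
p_6 = [0, 7/25, 16/25, 37/625, 64/3125, 4/15625, 1/15625]  (j = 0..6)
E[N_6] = Σ j·p_6(j) = 28456/15625;  E[N_6²] = Σ j²·p_6(j) = 57956/15625
Var[N_6] = 57956/15625 − (28456/15625)² = 95818564/244140625

95818564/244140625


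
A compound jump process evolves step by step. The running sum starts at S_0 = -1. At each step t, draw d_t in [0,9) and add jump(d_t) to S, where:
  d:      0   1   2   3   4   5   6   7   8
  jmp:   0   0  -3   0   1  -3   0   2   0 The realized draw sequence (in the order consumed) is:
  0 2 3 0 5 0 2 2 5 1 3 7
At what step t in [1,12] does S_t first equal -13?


t=0: S=-1, d=0, jump=0, S_1=-1
t=1: S=-1, d=2, jump=-3, S_2=-4
t=2: S=-4, d=3, jump=0, S_3=-4
t=3: S=-4, d=0, jump=0, S_4=-4
t=4: S=-4, d=5, jump=-3, S_5=-7
t=5: S=-7, d=0, jump=0, S_6=-7
t=6: S=-7, d=2, jump=-3, S_7=-10
t=7: S=-10, d=2, jump=-3, S_8=-13
t=8: S=-13, d=5, jump=-3, S_9=-16
t=9: S=-16, d=1, jump=0, S_10=-16
t=10: S=-16, d=3, jump=0, S_11=-16
t=11: S=-16, d=7, jump=2, S_12=-14

8


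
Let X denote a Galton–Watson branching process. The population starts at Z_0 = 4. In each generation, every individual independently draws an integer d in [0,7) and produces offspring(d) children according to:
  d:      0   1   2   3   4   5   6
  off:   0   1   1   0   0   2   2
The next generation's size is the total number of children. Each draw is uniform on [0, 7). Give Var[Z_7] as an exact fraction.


3449303834112/678223072849

Outcome values over d=0..6: [0, 1, 1, 0, 0, 2, 2]
Σy = 6, Σy² = 10, M = 7
μ = 6/7 = 6/7,  σ² = 10/7 − (6/7)² = 34/49
V_0 = 0, E_0 = 4
V_1 = 34/49·E_0 + (6/7)²·V_0 = 136/49;  E_1 = 24/7
V_2 = 34/49·E_1 + (6/7)²·V_1 = 10608/2401;  E_2 = 144/49
V_3 = 34/49·E_2 + (6/7)²·V_2 = 621792/117649;  E_3 = 864/343
V_4 = 34/49·E_3 + (6/7)²·V_3 = 32460480/5764801;  E_4 = 5184/2401
V_5 = 34/49·E_4 + (6/7)²·V_4 = 1591767936/282475249;  E_5 = 31104/16807
V_6 = 34/49·E_5 + (6/7)²·V_5 = 75077653248/13841287201;  E_6 = 186624/117649
V_7 = 34/49·E_6 + (6/7)²·V_6 = 3449303834112/678223072849;  E_7 = 1119744/823543


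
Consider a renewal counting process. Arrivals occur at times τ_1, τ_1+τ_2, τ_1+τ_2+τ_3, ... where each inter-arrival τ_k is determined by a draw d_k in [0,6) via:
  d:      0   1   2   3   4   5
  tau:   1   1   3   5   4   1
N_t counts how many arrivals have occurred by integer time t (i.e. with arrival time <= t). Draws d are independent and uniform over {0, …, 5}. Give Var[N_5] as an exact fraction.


Inter-arrival values over d=0..5: [1, 1, 3, 5, 4, 1]
Each d has probability 1/6, so the pmf of τ is: f(1) = 1/2, f(3) = 1/6, f(4) = 1/6, f(5) = 1/6
Let p_n(j) = P(N_n = j), with p_0 = [1]. Condition on τ_1: p_n(0) = P(τ > n), and for j >= 1, p_n(j) = Σ_{k<=n} f(k)·p_{n−k}(j−1)
p_1 = [1/2, 1/2]  (j = 0..1)
p_2 = [1/2, 1/4, 1/4]  (j = 0..2)
p_3 = [1/3, 5/12, 1/8, 1/8]  (j = 0..3)
p_4 = [1/6, 5/12, 7/24, 1/16, 1/16]  (j = 0..4)
p_5 = [0, 5/12, 1/3, 3/16, 1/32, 1/32]  (j = 0..5)
E[N_5] = Σ j·p_5(j) = 185/96;  E[N_5²] = Σ j²·p_5(j) = 151/32
Var[N_5] = 151/32 − (185/96)² = 9263/9216

9263/9216


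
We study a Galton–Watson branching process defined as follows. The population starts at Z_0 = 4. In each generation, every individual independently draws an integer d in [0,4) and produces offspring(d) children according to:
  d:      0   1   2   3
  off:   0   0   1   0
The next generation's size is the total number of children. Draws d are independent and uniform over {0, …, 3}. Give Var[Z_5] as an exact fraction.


1023/262144

Outcome values over d=0..3: [0, 0, 1, 0]
Σy = 1, Σy² = 1, M = 4
μ = 1/4 = 1/4,  σ² = 1/4 − (1/4)² = 3/16
V_0 = 0, E_0 = 4
V_1 = 3/16·E_0 + (1/4)²·V_0 = 3/4;  E_1 = 1
V_2 = 3/16·E_1 + (1/4)²·V_1 = 15/64;  E_2 = 1/4
V_3 = 3/16·E_2 + (1/4)²·V_2 = 63/1024;  E_3 = 1/16
V_4 = 3/16·E_3 + (1/4)²·V_3 = 255/16384;  E_4 = 1/64
V_5 = 3/16·E_4 + (1/4)²·V_4 = 1023/262144;  E_5 = 1/256


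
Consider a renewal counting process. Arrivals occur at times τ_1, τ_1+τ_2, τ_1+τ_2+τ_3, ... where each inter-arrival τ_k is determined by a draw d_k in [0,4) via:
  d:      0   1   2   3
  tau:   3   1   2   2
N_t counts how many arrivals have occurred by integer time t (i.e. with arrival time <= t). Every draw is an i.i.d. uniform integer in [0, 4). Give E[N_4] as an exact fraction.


Inter-arrival values over d=0..3: [3, 1, 2, 2]
Each d has probability 1/4, so the pmf of τ is: f(1) = 1/4, f(2) = 1/2, f(3) = 1/4
Renewal equation for m(n) = E[N_n]: condition on τ_1 = k (if k <= n, one arrival plus a fresh copy on the remaining n−k steps): m(n) = F(n) + Σ_{k<=n} f(k)·m(n−k), where F(n) = P(τ <= n) and m(0) = 0
m(1) = F(1) = 1/4
m(2) = F(2) + f(1)·m(1) = 3/4 + 1/4·1/4 = 13/16
m(3) = F(3) + f(1)·m(2) + f(2)·m(1) = 1 + 1/4·13/16 + 1/2·1/4 = 85/64
m(4) = F(4) + f(1)·m(3) + f(2)·m(2) + f(3)·m(1) = 1 + 1/4·85/64 + 1/2·13/16 + 1/4·1/4 = 461/256
E[N_4] = m(4) = 461/256

461/256


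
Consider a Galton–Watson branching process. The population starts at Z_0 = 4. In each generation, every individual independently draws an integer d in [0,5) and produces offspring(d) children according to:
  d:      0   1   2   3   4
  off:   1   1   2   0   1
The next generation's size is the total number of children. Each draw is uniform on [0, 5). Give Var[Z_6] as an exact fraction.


Outcome values over d=0..4: [1, 1, 2, 0, 1]
Σy = 5, Σy² = 7, M = 5
μ = 5/5 = 1,  σ² = 7/5 − (1)² = 2/5
V_0 = 0, E_0 = 4
V_1 = 2/5·E_0 + (1)²·V_0 = 8/5;  E_1 = 4
V_2 = 2/5·E_1 + (1)²·V_1 = 16/5;  E_2 = 4
V_3 = 2/5·E_2 + (1)²·V_2 = 24/5;  E_3 = 4
V_4 = 2/5·E_3 + (1)²·V_3 = 32/5;  E_4 = 4
V_5 = 2/5·E_4 + (1)²·V_4 = 8;  E_5 = 4
V_6 = 2/5·E_5 + (1)²·V_5 = 48/5;  E_6 = 4

48/5


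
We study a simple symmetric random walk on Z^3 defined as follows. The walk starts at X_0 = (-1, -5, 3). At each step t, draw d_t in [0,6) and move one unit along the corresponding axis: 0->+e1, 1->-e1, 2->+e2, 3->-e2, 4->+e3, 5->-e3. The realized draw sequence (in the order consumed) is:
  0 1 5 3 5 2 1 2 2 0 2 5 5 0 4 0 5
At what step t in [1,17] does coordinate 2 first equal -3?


t=0: X=(-1, -5, 3), d=0 → +e1, X_1=(0, -5, 3)
t=1: X=(0, -5, 3), d=1 → -e1, X_2=(-1, -5, 3)
t=2: X=(-1, -5, 3), d=5 → -e3, X_3=(-1, -5, 2)
t=3: X=(-1, -5, 2), d=3 → -e2, X_4=(-1, -6, 2)
t=4: X=(-1, -6, 2), d=5 → -e3, X_5=(-1, -6, 1)
t=5: X=(-1, -6, 1), d=2 → +e2, X_6=(-1, -5, 1)
t=6: X=(-1, -5, 1), d=1 → -e1, X_7=(-2, -5, 1)
t=7: X=(-2, -5, 1), d=2 → +e2, X_8=(-2, -4, 1)
t=8: X=(-2, -4, 1), d=2 → +e2, X_9=(-2, -3, 1)
t=9: X=(-2, -3, 1), d=0 → +e1, X_10=(-1, -3, 1)
t=10: X=(-1, -3, 1), d=2 → +e2, X_11=(-1, -2, 1)
t=11: X=(-1, -2, 1), d=5 → -e3, X_12=(-1, -2, 0)
t=12: X=(-1, -2, 0), d=5 → -e3, X_13=(-1, -2, -1)
t=13: X=(-1, -2, -1), d=0 → +e1, X_14=(0, -2, -1)
t=14: X=(0, -2, -1), d=4 → +e3, X_15=(0, -2, 0)
t=15: X=(0, -2, 0), d=0 → +e1, X_16=(1, -2, 0)
t=16: X=(1, -2, 0), d=5 → -e3, X_17=(1, -2, -1)

9


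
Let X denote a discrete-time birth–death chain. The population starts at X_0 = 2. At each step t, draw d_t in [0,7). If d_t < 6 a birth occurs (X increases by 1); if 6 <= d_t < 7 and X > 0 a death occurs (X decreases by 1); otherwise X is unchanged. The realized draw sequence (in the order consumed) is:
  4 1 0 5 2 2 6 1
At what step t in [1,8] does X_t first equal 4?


t=0: X=2, d=4 → birth, X_1=3
t=1: X=3, d=1 → birth, X_2=4
t=2: X=4, d=0 → birth, X_3=5
t=3: X=5, d=5 → birth, X_4=6
t=4: X=6, d=2 → birth, X_5=7
t=5: X=7, d=2 → birth, X_6=8
t=6: X=8, d=6 → death, X_7=7
t=7: X=7, d=1 → birth, X_8=8

2


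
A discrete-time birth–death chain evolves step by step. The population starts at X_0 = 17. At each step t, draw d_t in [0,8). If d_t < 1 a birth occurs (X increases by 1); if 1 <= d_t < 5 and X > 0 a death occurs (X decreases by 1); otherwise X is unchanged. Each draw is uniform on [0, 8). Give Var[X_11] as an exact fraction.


X can drop by at most 1 per step and X_0 = 17 > T = 11, so X_t >= 17 − t >= 6 > 0 for every t <= 11: the floor at 0 (the 'and X > 0' condition) never binds. Hence X_11 = X_0 + Σ_{t<11} Y_t with i.i.d. increments Y_t = y(d_t) ∈ {+1, −1, 0}.
Outcome values over d=0..7: [1, -1, -1, -1, -1, 0, 0, 0]
Σy = -3, Σy² = 5, M = 8
μ = -3/8 = -3/8,  σ² = 5/8 − (-3/8)² = 31/64
Independent increments: Var[X_11] = 11·σ² = 11·(31/64) = 341/64

341/64


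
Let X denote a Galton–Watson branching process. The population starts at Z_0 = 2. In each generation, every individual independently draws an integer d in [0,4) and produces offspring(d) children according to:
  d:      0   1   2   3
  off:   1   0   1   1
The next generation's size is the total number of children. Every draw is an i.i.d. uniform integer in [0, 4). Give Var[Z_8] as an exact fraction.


386934975/2147483648

Outcome values over d=0..3: [1, 0, 1, 1]
Σy = 3, Σy² = 3, M = 4
μ = 3/4 = 3/4,  σ² = 3/4 − (3/4)² = 3/16
V_0 = 0, E_0 = 2
V_1 = 3/16·E_0 + (3/4)²·V_0 = 3/8;  E_1 = 3/2
V_2 = 3/16·E_1 + (3/4)²·V_1 = 63/128;  E_2 = 9/8
V_3 = 3/16·E_2 + (3/4)²·V_2 = 999/2048;  E_3 = 27/32
V_4 = 3/16·E_3 + (3/4)²·V_3 = 14175/32768;  E_4 = 81/128
V_5 = 3/16·E_4 + (3/4)²·V_4 = 189783/524288;  E_5 = 243/512
V_6 = 3/16·E_5 + (3/4)²·V_5 = 2454543/8388608;  E_6 = 729/2048
V_7 = 3/16·E_6 + (3/4)²·V_6 = 31048839/134217728;  E_7 = 2187/8192
V_8 = 3/16·E_7 + (3/4)²·V_7 = 386934975/2147483648;  E_8 = 6561/32768


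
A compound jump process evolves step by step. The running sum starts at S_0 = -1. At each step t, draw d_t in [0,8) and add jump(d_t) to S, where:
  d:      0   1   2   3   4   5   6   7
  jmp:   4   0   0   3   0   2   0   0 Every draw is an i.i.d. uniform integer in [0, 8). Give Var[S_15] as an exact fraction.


2265/64

Outcome values over d=0..7: [4, 0, 0, 3, 0, 2, 0, 0]
Σy = 9, Σy² = 29, M = 8
μ = 9/8 = 9/8,  σ² = 29/8 − (9/8)² = 151/64
Independent increments: Var[S_15] = 15·σ² = 15·(151/64) = 2265/64


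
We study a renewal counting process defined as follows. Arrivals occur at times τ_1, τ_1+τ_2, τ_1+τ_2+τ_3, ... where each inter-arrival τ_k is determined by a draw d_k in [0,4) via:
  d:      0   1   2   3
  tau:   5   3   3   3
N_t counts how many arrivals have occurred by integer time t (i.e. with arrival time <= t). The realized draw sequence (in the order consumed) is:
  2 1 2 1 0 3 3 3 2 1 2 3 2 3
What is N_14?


4

draw d_1=2: τ_1=3, arrival time A_1=3
draw d_2=1: τ_2=3, arrival time A_2=6
draw d_3=2: τ_3=3, arrival time A_3=9
draw d_4=1: τ_4=3, arrival time A_4=12
draw d_5=0: τ_5=5, arrival time A_5=17
draw d_6=3: τ_6=3, arrival time A_6=20
draw d_7=3: τ_7=3, arrival time A_7=23
draw d_8=3: τ_8=3, arrival time A_8=26
draw d_9=2: τ_9=3, arrival time A_9=29
draw d_10=1: τ_10=3, arrival time A_10=32
draw d_11=2: τ_11=3, arrival time A_11=35
draw d_12=3: τ_12=3, arrival time A_12=38
draw d_13=2: τ_13=3, arrival time A_13=41
draw d_14=3: τ_14=3, arrival time A_14=44
N_t over t=0..14: 0:0 1:0 2:0 3:1 4:1 5:1 6:2 7:2 8:2 9:3 10:3 11:3 12:4 13:4 14:4


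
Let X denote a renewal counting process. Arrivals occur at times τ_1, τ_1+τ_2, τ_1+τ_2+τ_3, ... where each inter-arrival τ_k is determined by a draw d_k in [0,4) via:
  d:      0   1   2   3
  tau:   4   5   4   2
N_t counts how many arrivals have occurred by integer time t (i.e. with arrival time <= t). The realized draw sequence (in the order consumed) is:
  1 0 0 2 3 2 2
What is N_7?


draw d_1=1: τ_1=5, arrival time A_1=5
draw d_2=0: τ_2=4, arrival time A_2=9
draw d_3=0: τ_3=4, arrival time A_3=13
draw d_4=2: τ_4=4, arrival time A_4=17
draw d_5=3: τ_5=2, arrival time A_5=19
draw d_6=2: τ_6=4, arrival time A_6=23
draw d_7=2: τ_7=4, arrival time A_7=27
N_t over t=0..7: 0:0 1:0 2:0 3:0 4:0 5:1 6:1 7:1

1


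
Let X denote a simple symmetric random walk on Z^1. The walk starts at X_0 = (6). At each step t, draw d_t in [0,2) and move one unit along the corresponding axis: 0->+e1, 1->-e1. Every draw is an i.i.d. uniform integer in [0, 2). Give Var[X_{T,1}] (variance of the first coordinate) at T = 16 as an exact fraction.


16

Outcome values over d=0..1: [1, -1]
Σy = 0, Σy² = 2, M = 2
μ = 0/2 = 0,  σ² = 2/2 − (0)² = 1
Independent increments: Var[X_16] = 16·σ² = 16·(1) = 16
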